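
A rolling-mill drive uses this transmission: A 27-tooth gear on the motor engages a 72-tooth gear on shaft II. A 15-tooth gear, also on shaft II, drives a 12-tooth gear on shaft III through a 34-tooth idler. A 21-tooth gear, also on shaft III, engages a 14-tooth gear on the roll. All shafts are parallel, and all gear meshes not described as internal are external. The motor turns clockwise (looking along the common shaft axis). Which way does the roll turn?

the motor → shaft II: external mesh, 1 reversal → CCW.
shaft II → shaft III: driver → idler → driven is 2 external meshes, 2 reversals → CCW.
shaft III → the roll: external mesh, 1 reversal → CW.
4 reversals in total — an even number — so the roll turns the same way as the motor.

clockwise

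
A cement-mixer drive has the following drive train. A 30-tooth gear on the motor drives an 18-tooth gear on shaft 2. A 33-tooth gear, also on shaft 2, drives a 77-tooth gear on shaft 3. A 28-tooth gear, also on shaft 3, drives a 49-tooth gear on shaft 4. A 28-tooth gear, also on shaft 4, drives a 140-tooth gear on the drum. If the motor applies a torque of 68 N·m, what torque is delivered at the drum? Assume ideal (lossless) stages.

833 N·m

gear mesh 18/30 = 0.6 → τ = 68·0.6 = 40.8 N·m
gear mesh 77/33 = 2.3333 → τ = 40.8·2.3333 = 95.2 N·m
gear mesh 49/28 = 1.75 → τ = 95.2·1.75 = 166.6 N·m
gear mesh 140/28 = 5 → τ = 166.6·5 = 833 N·m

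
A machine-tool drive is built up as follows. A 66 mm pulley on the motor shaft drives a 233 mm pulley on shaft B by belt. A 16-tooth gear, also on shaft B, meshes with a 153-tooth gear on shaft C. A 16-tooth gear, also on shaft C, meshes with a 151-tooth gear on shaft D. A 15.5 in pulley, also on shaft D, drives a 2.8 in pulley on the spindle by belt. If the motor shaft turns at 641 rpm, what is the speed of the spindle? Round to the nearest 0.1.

the motor shaft → shaft B (belt, 233/66): 641 ÷ 3.5303 = 181.57 rpm
shaft B → shaft C (gear mesh, 153/16): 181.57 ÷ 9.5625 = 18.988 rpm
shaft C → shaft D (gear mesh, 151/16): 18.988 ÷ 9.4375 = 2.012 rpm
shaft D → the spindle (belt, 2.8/15.5): 2.012 ÷ 0.18065 = 11.138 rpm

11.1 rpm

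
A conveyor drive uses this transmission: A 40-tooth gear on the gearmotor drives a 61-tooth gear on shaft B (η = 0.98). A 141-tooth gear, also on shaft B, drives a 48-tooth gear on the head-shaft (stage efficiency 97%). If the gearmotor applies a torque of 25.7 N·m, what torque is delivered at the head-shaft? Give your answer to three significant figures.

After the gear mesh (61/40): 25.7 × 1.525 × 0.98 = 38.409 N·m
After the gear mesh (48/141): 38.409 × 0.34043 × 0.97 = 12.683 N·m

12.7 N·m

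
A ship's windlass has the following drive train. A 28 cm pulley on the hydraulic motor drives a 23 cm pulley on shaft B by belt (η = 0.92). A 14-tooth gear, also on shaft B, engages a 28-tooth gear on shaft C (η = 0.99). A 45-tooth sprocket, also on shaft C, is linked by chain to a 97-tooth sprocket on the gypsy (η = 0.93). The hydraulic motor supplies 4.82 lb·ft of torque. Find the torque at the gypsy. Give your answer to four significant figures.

14.46 lb·ft

belt 23/28 = 0.82143 → τ = 4.82·0.82143·0.92 = 3.6425 lb·ft
gear mesh 28/14 = 2 → τ = 3.6425·2·0.99 = 7.2122 lb·ft
chain 97/45 = 2.1556 → τ = 7.2122·2.1556·0.93 = 14.458 lb·ft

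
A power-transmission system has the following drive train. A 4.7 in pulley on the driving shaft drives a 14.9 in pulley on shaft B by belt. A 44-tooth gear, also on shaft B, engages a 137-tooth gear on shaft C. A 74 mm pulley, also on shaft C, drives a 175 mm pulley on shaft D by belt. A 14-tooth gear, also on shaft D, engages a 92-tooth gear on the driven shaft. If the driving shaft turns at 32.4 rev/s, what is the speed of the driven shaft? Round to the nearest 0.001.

0.211 rev/s

Belt: ratio = 14.9/4.7 = 3.1702, so shaft B turns at 32.4 / 3.1702 = 10.22 rev/s.
Gear mesh: ratio = 137/44 = 3.1136, so shaft C turns at 10.22 / 3.1136 = 3.2824 rev/s.
Belt: ratio = 175/74 = 2.3649, so shaft D turns at 3.2824 / 2.3649 = 1.388 rev/s.
Gear mesh: ratio = 92/14 = 6.5714, so the driven shaft turns at 1.388 / 6.5714 = 0.21121 rev/s.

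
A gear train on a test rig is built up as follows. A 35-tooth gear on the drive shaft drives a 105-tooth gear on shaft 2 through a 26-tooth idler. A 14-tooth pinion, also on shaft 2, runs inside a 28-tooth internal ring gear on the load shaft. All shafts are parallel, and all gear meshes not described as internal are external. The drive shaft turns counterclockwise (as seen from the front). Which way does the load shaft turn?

counterclockwise

the drive shaft → shaft 2: driver → idler → driven is 2 external meshes, 2 reversals → CCW.
shaft 2 → the load shaft: internal mesh, same direction → CCW.
2 reversals in total — an even number — so the load shaft turns the same way as the drive shaft.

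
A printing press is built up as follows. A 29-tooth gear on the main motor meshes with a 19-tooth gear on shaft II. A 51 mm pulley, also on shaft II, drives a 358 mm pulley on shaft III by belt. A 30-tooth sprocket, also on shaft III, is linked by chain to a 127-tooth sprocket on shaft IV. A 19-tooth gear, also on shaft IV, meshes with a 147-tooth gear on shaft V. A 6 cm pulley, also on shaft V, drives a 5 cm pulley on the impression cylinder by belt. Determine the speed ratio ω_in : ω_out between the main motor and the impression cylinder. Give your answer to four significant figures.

125.5

Each stage contributes driven/driver: gear mesh 19/29 = 0.65517, belt 358/51 = 7.0196, chain 127/30 = 4.2333, gear mesh 147/19 = 7.7368, belt 5/6 = 0.83333.
Overall: 0.65517 × 7.0196 × 4.2333 × 7.7368 × 0.83333 = 125.53.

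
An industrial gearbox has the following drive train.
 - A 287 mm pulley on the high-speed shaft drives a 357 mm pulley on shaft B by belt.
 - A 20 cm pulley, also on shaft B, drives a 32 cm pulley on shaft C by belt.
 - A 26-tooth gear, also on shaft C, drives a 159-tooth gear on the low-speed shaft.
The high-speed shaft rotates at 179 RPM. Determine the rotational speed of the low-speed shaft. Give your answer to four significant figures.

14.71 RPM

belt 357/287 = 1.2439 → 179/1.2439 = 143.9 RPM
belt 32/20 = 1.6 → 143.9/1.6 = 89.939 RPM
gear mesh 159/26 = 6.1154 → 89.939/6.1154 = 14.707 RPM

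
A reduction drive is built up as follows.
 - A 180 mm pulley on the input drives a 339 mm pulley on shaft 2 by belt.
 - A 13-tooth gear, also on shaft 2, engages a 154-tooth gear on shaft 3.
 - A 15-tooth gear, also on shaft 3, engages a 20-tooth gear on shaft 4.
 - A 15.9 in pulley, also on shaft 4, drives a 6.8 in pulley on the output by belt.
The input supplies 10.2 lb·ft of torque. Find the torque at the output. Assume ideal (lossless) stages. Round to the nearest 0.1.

129.8 lb·ft

After the belt (339/180): 10.2 × 1.8833 = 19.21 lb·ft
After the gear mesh (154/13): 19.21 × 11.846 = 227.56 lb·ft
After the gear mesh (20/15): 227.56 × 1.3333 = 303.42 lb·ft
After the belt (6.8/15.9): 303.42 × 0.42767 = 129.76 lb·ft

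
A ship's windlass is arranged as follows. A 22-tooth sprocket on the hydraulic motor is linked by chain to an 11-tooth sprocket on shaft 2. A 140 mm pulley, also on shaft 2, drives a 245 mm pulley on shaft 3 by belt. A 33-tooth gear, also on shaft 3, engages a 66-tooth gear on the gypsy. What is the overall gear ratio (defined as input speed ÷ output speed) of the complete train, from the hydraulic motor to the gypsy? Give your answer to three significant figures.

Each stage contributes driven/driver: chain 11/22 = 0.5, belt 245/140 = 1.75, gear mesh 66/33 = 2.
Overall: 0.5 × 1.75 × 2 = 1.75.

1.75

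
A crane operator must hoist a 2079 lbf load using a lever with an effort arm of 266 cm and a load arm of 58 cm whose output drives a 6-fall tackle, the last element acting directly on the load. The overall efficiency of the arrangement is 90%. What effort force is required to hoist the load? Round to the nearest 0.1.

Lever MA = effort arm / load arm = 266/58 = 4.5862.
Block-and-tackle MA = number of supporting rope parts = 6.
Combined ideal MA = 4.5862 × 6 = 27.517.
Actual MA = 27.517 × 0.90 = 24.766.
Effort = load / actual MA = 2079 / 24.766 = 83.947 lbf.

83.9 lbf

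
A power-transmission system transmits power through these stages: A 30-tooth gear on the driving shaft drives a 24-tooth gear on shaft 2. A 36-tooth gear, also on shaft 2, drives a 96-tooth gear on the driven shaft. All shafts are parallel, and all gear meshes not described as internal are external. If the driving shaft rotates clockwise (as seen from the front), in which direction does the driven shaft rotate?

the driving shaft → shaft 2: external mesh, 1 reversal → CCW.
shaft 2 → the driven shaft: external mesh, 1 reversal → CW.
2 reversals in total — an even number — so the driven shaft turns the same way as the driving shaft.

clockwise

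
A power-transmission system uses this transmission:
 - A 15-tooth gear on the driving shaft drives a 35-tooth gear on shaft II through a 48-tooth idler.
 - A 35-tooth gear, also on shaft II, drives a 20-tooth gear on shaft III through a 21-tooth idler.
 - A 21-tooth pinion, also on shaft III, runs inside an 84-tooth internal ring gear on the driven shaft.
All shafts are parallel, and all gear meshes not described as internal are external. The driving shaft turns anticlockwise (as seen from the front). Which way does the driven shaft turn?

anticlockwise

the driving shaft → shaft II: driver → idler → driven is 2 external meshes, 2 reversals → CCW.
shaft II → shaft III: driver → idler → driven is 2 external meshes, 2 reversals → CCW.
shaft III → the driven shaft: internal mesh, same direction → CCW.
4 reversals in total — an even number — so the driven shaft turns the same way as the driving shaft.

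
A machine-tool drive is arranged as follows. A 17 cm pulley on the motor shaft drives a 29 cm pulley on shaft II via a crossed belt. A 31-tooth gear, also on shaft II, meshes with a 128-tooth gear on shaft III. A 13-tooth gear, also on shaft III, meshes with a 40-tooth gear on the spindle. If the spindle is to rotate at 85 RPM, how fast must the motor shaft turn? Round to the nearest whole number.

1842 RPM

Overall ratio R = 1.7059 × 4.129 × 3.0769 = 21.673.
Required input speed = output speed × R = 85 × 21.673 = 1842.2 RPM.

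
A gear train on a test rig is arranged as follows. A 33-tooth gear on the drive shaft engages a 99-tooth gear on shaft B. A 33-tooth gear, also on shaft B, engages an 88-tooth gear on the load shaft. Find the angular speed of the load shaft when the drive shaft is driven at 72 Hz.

9 Hz

the drive shaft → shaft B (gear mesh, 99/33): 72 ÷ 3 = 24 Hz
shaft B → the load shaft (gear mesh, 88/33): 24 ÷ 2.6667 = 9 Hz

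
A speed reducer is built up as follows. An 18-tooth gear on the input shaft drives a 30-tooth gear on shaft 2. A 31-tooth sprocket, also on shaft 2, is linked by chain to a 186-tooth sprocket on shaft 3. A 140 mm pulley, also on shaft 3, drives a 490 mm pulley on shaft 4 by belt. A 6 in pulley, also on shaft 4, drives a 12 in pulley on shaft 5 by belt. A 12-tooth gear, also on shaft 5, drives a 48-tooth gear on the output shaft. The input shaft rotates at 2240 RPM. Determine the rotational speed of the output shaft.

8 RPM

the input shaft → shaft 2 (gear mesh, 30/18): 2240 ÷ 1.6667 = 1344 RPM
shaft 2 → shaft 3 (chain, 186/31): 1344 ÷ 6 = 224 RPM
shaft 3 → shaft 4 (belt, 490/140): 224 ÷ 3.5 = 64 RPM
shaft 4 → shaft 5 (belt, 12/6): 64 ÷ 2 = 32 RPM
shaft 5 → the output shaft (gear mesh, 48/12): 32 ÷ 4 = 8 RPM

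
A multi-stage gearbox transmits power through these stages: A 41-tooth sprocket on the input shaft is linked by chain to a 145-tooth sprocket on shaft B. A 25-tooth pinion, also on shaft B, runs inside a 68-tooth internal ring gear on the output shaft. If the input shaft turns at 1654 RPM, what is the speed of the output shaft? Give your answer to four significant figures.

chain 145/41 = 3.5366 → 1654/3.5366 = 467.68 RPM
internal gear 68/25 = 2.72 → 467.68/2.72 = 171.94 RPM

171.9 RPM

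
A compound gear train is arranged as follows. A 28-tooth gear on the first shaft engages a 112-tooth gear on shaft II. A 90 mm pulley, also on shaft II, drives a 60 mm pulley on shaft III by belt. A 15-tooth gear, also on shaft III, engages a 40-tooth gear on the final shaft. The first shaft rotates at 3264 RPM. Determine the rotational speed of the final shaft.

the first shaft → shaft II (gear mesh, 112/28): 3264 ÷ 4 = 816 RPM
shaft II → shaft III (belt, 60/90): 816 ÷ 0.66667 = 1224 RPM
shaft III → the final shaft (gear mesh, 40/15): 1224 ÷ 2.6667 = 459 RPM

459 RPM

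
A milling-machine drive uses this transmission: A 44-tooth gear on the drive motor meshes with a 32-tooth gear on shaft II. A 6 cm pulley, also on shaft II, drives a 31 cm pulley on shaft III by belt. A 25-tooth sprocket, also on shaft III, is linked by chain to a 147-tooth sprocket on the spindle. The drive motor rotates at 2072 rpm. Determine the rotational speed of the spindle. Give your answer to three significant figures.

93.8 rpm

Gear mesh: ratio = 32/44 = 0.72727, so shaft II turns at 2072 / 0.72727 = 2849 rpm.
Belt: ratio = 31/6 = 5.1667, so shaft III turns at 2849 / 5.1667 = 551.42 rpm.
Chain: ratio = 147/25 = 5.88, so the spindle turns at 551.42 / 5.88 = 93.779 rpm.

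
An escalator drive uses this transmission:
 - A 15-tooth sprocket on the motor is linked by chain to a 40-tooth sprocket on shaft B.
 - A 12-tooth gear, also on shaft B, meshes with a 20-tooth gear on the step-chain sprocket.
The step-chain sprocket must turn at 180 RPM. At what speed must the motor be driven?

800 RPM

Overall ratio R = 2.6667 × 1.6667 = 4.4444.
Required input speed = output speed × R = 180 × 4.4444 = 800 RPM.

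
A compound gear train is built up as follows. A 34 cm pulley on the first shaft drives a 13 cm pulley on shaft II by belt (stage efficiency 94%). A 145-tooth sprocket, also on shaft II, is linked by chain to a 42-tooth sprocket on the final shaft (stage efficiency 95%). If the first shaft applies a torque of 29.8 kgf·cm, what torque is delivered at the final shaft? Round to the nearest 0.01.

belt 13/34 = 0.38235 → τ = 29.8·0.38235·0.94 = 10.71 kgf·cm
chain 42/145 = 0.28966 → τ = 10.71·0.28966·0.95 = 2.9472 kgf·cm

2.95 kgf·cm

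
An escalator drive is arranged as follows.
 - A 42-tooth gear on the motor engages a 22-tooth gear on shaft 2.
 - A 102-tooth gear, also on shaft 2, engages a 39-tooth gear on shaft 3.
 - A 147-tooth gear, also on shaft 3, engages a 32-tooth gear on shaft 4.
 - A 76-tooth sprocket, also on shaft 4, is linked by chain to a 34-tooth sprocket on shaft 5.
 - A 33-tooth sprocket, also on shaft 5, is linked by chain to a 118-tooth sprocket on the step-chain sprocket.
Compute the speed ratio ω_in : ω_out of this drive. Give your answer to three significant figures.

0.0697

Each stage contributes driven/driver: gear mesh 22/42 = 0.52381, gear mesh 39/102 = 0.38235, gear mesh 32/147 = 0.21769, chain 34/76 = 0.44737, chain 118/33 = 3.5758.
Overall: 0.52381 × 0.38235 × 0.21769 × 0.44737 × 3.5758 = 0.069744.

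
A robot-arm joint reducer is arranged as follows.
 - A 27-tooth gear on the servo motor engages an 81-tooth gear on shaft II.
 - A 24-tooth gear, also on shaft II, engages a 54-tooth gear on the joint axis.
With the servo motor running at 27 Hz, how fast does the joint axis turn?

4 Hz

Gear mesh: ratio = 81/27 = 3, so shaft II turns at 27 / 3 = 9 Hz.
Gear mesh: ratio = 54/24 = 2.25, so the joint axis turns at 9 / 2.25 = 4 Hz.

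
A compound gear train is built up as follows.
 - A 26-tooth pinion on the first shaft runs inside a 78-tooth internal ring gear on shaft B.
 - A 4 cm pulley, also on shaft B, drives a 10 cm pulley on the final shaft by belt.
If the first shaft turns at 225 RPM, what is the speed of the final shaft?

30 RPM

the first shaft → shaft B (internal gear, 78/26): 225 ÷ 3 = 75 RPM
shaft B → the final shaft (belt, 10/4): 75 ÷ 2.5 = 30 RPM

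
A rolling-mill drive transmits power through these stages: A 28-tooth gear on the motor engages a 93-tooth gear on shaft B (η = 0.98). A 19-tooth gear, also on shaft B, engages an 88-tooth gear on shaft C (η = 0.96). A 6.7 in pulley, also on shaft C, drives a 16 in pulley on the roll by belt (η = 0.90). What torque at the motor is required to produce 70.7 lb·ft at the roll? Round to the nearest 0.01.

Overall ratio R = 3.3214 × 4.6316 × 2.3881 = 36.737; overall efficiency η = 0.98 × 0.96 × 0.90 = 0.8467.
Input torque = output torque / (R × η) = 70.7 / (36.737 × 0.8467) = 2.2729 lb·ft.

2.27 lb·ft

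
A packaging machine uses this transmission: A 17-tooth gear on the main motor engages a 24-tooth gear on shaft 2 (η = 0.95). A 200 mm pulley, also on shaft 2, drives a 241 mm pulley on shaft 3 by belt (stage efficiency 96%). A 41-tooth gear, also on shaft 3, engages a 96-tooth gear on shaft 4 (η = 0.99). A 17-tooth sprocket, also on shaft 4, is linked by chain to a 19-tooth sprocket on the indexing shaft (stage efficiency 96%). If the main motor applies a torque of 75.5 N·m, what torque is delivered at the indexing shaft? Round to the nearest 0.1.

Gear mesh: ratio = 24/17 = 1.4118; torque at shaft 2 = 75.5 × 1.4118 × 0.95 = 101.26 N·m.
Belt: ratio = 241/200 = 1.205; torque at shaft 3 = 101.26 × 1.205 × 0.96 = 117.14 N·m.
Gear mesh: ratio = 96/41 = 2.3415; torque at shaft 4 = 117.14 × 2.3415 × 0.99 = 271.53 N·m.
Chain: ratio = 19/17 = 1.1176; torque at the indexing shaft = 271.53 × 1.1176 × 0.96 = 291.33 N·m.

291.3 N·m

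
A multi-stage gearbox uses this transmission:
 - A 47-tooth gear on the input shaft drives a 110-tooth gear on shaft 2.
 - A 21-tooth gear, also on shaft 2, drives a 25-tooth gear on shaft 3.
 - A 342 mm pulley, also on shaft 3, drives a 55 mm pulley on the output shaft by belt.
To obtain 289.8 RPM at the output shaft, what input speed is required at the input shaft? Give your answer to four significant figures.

Overall ratio R = 2.3404 × 1.1905 × 0.16082 = 0.44808.
Required input speed = output speed × R = 289.8 × 0.44808 = 129.85 RPM.

129.9 RPM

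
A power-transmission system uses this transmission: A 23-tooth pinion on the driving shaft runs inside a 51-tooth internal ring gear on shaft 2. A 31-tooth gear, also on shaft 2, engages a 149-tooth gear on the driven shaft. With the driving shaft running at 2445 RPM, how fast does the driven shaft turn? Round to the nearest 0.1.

the driving shaft → shaft 2 (internal gear, 51/23): 2445 ÷ 2.2174 = 1102.6 RPM
shaft 2 → the driven shaft (gear mesh, 149/31): 1102.6 ÷ 4.8065 = 229.41 RPM

229.4 RPM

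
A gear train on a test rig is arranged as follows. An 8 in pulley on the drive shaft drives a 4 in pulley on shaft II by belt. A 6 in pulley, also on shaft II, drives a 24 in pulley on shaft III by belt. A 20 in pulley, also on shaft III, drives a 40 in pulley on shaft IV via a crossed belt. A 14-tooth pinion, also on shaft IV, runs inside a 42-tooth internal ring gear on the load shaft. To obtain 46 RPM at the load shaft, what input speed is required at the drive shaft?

552 RPM

Overall ratio R = 0.5 × 4 × 2 × 3 = 12.
Required input speed = output speed × R = 46 × 12 = 552 RPM.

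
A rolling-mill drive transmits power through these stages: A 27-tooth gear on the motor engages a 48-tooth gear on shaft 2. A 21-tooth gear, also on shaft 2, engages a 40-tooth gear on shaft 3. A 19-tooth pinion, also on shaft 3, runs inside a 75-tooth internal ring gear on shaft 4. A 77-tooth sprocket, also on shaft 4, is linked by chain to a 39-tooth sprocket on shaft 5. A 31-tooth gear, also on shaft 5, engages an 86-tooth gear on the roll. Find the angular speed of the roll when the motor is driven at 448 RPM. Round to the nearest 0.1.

gear mesh 48/27 = 1.7778 → 448/1.7778 = 252 RPM
gear mesh 40/21 = 1.9048 → 252/1.9048 = 132.3 RPM
internal gear 75/19 = 3.9474 → 132.3/3.9474 = 33.516 RPM
chain 39/77 = 0.50649 → 33.516/0.50649 = 66.173 RPM
gear mesh 86/31 = 2.7742 → 66.173/2.7742 = 23.853 RPM

23.9 RPM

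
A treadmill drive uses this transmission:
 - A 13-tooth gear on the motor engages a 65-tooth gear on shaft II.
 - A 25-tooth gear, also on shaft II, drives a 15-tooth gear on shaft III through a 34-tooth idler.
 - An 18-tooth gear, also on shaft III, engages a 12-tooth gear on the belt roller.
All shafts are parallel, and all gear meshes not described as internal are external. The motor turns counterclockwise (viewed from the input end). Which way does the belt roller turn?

the motor → shaft II: external mesh, 1 reversal → CW.
shaft II → shaft III: driver → idler → driven is 2 external meshes, 2 reversals → CW.
shaft III → the belt roller: external mesh, 1 reversal → CCW.
4 reversals in total — an even number — so the belt roller turns the same way as the motor.

counterclockwise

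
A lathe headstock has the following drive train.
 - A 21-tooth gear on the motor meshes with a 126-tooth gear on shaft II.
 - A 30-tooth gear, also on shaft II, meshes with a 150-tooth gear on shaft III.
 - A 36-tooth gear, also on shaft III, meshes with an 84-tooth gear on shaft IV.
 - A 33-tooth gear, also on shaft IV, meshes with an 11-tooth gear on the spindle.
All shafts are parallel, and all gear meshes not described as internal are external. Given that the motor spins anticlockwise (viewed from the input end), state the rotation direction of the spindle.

the motor → shaft II: external mesh, 1 reversal → CW.
shaft II → shaft III: external mesh, 1 reversal → CCW.
shaft III → shaft IV: external mesh, 1 reversal → CW.
shaft IV → the spindle: external mesh, 1 reversal → CCW.
4 reversals in total — an even number — so the spindle turns the same way as the motor.

anticlockwise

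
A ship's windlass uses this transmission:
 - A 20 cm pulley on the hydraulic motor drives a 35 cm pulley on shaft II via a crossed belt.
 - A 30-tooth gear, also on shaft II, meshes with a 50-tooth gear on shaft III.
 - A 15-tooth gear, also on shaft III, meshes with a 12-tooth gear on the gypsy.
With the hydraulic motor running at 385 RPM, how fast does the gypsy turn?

Belt: ratio = 35/20 = 1.75, so shaft II turns at 385 / 1.75 = 220 RPM.
Gear mesh: ratio = 50/30 = 1.6667, so shaft III turns at 220 / 1.6667 = 132 RPM.
Gear mesh: ratio = 12/15 = 0.8, so the gypsy turns at 132 / 0.8 = 165 RPM.

165 RPM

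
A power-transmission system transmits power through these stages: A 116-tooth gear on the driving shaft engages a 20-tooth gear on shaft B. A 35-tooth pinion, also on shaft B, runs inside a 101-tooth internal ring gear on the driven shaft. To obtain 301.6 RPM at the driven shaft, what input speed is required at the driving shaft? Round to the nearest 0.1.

150.1 RPM

Overall ratio R = 0.17241 × 2.8857 = 0.49754.
Required input speed = output speed × R = 301.6 × 0.49754 = 150.06 RPM.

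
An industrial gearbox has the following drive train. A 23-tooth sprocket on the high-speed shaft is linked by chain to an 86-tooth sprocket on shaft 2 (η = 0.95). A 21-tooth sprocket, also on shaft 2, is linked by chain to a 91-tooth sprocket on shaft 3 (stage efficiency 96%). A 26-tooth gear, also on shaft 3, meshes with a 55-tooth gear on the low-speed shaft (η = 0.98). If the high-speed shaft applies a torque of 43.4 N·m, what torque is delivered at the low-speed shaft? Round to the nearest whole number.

chain 86/23 = 3.7391 → τ = 43.4·3.7391·0.95 = 154.16 N·m
chain 91/21 = 4.3333 → τ = 154.16·4.3333·0.96 = 641.32 N·m
gear mesh 55/26 = 2.1154 → τ = 641.32·2.1154·0.98 = 1329.5 N·m

1330 N·m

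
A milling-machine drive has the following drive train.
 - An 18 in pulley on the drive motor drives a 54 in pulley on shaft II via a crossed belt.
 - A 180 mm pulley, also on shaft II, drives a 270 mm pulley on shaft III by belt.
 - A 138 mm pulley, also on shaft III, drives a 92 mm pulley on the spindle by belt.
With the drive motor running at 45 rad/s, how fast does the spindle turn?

15 rad/s

Belt: ratio = 54/18 = 3, so shaft II turns at 45 / 3 = 15 rad/s.
Belt: ratio = 270/180 = 1.5, so shaft III turns at 15 / 1.5 = 10 rad/s.
Belt: ratio = 92/138 = 0.66667, so the spindle turns at 10 / 0.66667 = 15 rad/s.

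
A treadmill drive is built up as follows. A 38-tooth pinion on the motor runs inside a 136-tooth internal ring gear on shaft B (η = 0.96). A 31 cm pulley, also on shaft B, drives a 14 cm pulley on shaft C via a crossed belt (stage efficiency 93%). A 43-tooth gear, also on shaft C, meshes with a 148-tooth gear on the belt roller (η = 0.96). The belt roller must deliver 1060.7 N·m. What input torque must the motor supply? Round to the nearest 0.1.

222.5 N·m

Overall ratio R = 3.5789 × 0.45161 × 3.4419 = 5.5631; overall efficiency η = 0.96 × 0.93 × 0.96 = 0.8571.
Input torque = output torque / (R × η) = 1060.7 / (5.5631 × 0.8571) = 222.46 N·m.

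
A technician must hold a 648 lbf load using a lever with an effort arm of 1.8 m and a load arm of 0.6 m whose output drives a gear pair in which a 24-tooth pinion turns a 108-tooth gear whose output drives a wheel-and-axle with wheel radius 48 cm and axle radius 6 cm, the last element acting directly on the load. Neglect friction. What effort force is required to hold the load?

6 lbf

Lever MA = effort arm / load arm = 1.8/0.6 = 3.
Gear pair MA = 108/24 = 4.5.
Wheel-and-axle MA = R/r = 48/6 = 8.
Combined ideal MA = 3 × 4.5 × 8 = 108.
Effort = load / MA = 648 / 108 = 6 lbf.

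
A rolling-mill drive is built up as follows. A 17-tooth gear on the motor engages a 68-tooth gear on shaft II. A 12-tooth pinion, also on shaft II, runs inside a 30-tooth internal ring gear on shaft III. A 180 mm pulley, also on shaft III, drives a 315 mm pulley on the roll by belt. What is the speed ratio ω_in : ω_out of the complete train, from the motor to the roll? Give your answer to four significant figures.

Each stage contributes driven/driver: gear mesh 68/17 = 4, internal gear 30/12 = 2.5, belt 315/180 = 1.75.
Overall: 4 × 2.5 × 1.75 = 17.5.

17.50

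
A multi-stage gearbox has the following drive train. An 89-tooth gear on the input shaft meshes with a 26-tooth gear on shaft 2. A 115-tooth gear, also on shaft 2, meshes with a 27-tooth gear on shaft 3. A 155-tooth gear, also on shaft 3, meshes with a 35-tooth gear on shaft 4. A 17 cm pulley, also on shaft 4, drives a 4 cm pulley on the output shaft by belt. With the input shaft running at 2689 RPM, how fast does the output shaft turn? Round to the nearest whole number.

Gear mesh: ratio = 26/89 = 0.29213, so shaft 2 turns at 2689 / 0.29213 = 9204.7 RPM.
Gear mesh: ratio = 27/115 = 0.23478, so shaft 3 turns at 9204.7 / 0.23478 = 39205 RPM.
Gear mesh: ratio = 35/155 = 0.22581, so shaft 4 turns at 39205 / 0.22581 = 1.7362e+05 RPM.
Belt: ratio = 4/17 = 0.23529, so the output shaft turns at 1.7362e+05 / 0.23529 = 7.3789e+05 RPM.

737894 RPM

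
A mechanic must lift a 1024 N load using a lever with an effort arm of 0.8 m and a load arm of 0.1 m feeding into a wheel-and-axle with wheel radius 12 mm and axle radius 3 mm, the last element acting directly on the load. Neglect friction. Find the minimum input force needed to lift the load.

Lever MA = effort arm / load arm = 0.8/0.1 = 8.
Wheel-and-axle MA = R/r = 12/3 = 4.
Combined ideal MA = 8 × 4 = 32.
Effort = load / MA = 1024 / 32 = 32 N.

32 N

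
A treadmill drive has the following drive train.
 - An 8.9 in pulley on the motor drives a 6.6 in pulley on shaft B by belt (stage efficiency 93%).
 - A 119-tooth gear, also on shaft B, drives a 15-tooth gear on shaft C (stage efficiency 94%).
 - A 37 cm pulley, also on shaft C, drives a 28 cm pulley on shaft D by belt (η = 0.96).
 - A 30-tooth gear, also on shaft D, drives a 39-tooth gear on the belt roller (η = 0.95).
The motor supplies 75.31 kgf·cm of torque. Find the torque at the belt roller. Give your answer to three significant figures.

5.52 kgf·cm

belt 6.6/8.9 = 0.74157 → τ = 75.31·0.74157·0.93 = 51.939 kgf·cm
gear mesh 15/119 = 0.12605 → τ = 51.939·0.12605·0.94 = 6.1541 kgf·cm
belt 28/37 = 0.75676 → τ = 6.1541·0.75676·0.96 = 4.4708 kgf·cm
gear mesh 39/30 = 1.3 → τ = 4.4708·1.3·0.95 = 5.5215 kgf·cm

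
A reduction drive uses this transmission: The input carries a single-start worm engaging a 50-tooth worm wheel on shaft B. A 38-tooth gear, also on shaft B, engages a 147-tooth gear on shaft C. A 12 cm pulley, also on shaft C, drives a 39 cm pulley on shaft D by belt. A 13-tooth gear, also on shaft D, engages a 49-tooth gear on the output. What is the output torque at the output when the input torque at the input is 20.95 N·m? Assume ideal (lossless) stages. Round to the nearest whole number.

49639 N·m

After the worm (50/1): 20.95 × 50 = 1047.5 N·m
After the gear mesh (147/38): 1047.5 × 3.8684 = 4052.2 N·m
After the belt (39/12): 4052.2 × 3.25 = 13170 N·m
After the gear mesh (49/13): 13170 × 3.7692 = 49639 N·m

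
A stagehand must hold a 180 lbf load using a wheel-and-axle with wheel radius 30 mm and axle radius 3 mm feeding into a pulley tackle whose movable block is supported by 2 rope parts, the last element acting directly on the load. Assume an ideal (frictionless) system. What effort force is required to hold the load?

Wheel-and-axle MA = R/r = 30/3 = 10.
Block-and-tackle MA = number of supporting rope parts = 2.
Combined ideal MA = 10 × 2 = 20.
Effort = load / MA = 180 / 20 = 9 lbf.

9 lbf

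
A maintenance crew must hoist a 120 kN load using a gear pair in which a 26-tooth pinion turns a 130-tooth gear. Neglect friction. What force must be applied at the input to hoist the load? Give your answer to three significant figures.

24.0 kN

Gear pair MA = 130/26 = 5.
Effort = load / MA = 120 / 5 = 24 kN.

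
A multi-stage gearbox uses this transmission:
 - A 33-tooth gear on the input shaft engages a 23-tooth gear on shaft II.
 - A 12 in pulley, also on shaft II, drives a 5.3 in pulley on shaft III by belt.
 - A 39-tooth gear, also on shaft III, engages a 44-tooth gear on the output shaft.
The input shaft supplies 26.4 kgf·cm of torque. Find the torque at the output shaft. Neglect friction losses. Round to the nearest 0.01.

After the gear mesh (23/33): 26.4 × 0.69697 = 18.4 kgf·cm
After the belt (5.3/12): 18.4 × 0.44167 = 8.1267 kgf·cm
After the gear mesh (44/39): 8.1267 × 1.1282 = 9.1685 kgf·cm

9.17 kgf·cm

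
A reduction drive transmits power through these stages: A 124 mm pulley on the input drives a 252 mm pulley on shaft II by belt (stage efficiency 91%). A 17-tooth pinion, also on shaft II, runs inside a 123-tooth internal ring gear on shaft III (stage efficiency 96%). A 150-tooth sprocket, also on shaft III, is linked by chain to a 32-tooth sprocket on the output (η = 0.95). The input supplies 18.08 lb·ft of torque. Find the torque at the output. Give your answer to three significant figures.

47.1 lb·ft

After the belt (252/124): 18.08 × 2.0323 × 0.91 = 33.436 lb·ft
After the internal gear (123/17): 33.436 × 7.2353 × 0.96 = 232.24 lb·ft
After the chain (32/150): 232.24 × 0.21333 × 0.95 = 47.068 lb·ft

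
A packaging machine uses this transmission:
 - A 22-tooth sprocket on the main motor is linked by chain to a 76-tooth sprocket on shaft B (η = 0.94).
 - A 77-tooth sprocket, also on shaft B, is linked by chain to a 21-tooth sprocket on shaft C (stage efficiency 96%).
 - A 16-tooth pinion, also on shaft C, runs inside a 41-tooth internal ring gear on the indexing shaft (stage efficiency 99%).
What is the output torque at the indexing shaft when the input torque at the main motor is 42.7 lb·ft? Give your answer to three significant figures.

Chain: ratio = 76/22 = 3.4545; torque at shaft B = 42.7 × 3.4545 × 0.94 = 138.66 lb·ft.
Chain: ratio = 21/77 = 0.27273; torque at shaft C = 138.66 × 0.27273 × 0.96 = 36.303 lb·ft.
Internal gear: ratio = 41/16 = 2.5625; torque at the indexing shaft = 36.303 × 2.5625 × 0.99 = 92.097 lb·ft.

92.1 lb·ft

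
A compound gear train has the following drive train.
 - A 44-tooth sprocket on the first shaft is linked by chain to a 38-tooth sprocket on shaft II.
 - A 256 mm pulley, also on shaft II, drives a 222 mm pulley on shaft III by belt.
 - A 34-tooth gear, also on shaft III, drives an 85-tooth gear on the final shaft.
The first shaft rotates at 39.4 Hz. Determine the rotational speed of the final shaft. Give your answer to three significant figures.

21.0 Hz

Chain: ratio = 38/44 = 0.86364, so shaft II turns at 39.4 / 0.86364 = 45.621 Hz.
Belt: ratio = 222/256 = 0.86719, so shaft III turns at 45.621 / 0.86719 = 52.608 Hz.
Gear mesh: ratio = 85/34 = 2.5, so the final shaft turns at 52.608 / 2.5 = 21.043 Hz.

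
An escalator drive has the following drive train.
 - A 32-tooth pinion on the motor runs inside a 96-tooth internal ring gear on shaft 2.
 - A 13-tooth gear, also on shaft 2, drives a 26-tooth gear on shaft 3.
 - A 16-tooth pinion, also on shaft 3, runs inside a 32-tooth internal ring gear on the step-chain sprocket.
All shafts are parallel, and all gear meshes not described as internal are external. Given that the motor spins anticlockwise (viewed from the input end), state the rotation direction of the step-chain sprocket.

clockwise

the motor → shaft 2: internal mesh, same direction → CCW.
shaft 2 → shaft 3: external mesh, 1 reversal → CW.
shaft 3 → the step-chain sprocket: internal mesh, same direction → CW.
1 reversal in total — an odd number — so the step-chain sprocket turns opposite to the motor.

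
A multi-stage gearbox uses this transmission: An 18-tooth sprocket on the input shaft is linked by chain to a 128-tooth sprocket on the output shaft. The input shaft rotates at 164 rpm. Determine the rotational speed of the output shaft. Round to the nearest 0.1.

the input shaft → the output shaft (chain, 128/18): 164 ÷ 7.1111 = 23.062 rpm

23.1 rpm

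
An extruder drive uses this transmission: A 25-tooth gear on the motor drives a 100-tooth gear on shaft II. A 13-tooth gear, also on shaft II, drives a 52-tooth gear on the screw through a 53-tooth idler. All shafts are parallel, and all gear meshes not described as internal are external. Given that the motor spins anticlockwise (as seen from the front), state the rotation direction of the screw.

the motor → shaft II: external mesh, 1 reversal → CW.
shaft II → the screw: driver → idler → driven is 2 external meshes, 2 reversals → CW.
3 reversals in total — an odd number — so the screw turns opposite to the motor.

clockwise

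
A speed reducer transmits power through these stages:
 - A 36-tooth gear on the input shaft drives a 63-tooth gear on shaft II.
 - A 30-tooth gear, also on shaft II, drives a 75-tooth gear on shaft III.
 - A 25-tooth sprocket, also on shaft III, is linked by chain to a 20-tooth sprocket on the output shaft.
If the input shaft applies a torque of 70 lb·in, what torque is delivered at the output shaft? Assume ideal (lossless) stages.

245 lb·in

Gear mesh: ratio = 63/36 = 1.75; torque at shaft II = 70 × 1.75 = 122.5 lb·in.
Gear mesh: ratio = 75/30 = 2.5; torque at shaft III = 122.5 × 2.5 = 306.25 lb·in.
Chain: ratio = 20/25 = 0.8; torque at the output shaft = 306.25 × 0.8 = 245 lb·in.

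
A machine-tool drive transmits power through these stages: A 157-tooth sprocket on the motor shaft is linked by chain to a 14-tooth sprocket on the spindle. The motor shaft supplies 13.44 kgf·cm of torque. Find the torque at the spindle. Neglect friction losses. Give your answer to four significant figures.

chain 14/157 = 0.089172 → τ = 13.44·0.089172 = 1.1985 kgf·cm

1.198 kgf·cm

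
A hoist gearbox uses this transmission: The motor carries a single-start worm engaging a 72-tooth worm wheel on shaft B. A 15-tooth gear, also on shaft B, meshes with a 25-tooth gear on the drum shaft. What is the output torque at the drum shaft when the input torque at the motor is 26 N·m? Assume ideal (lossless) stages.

After the worm (72/1): 26 × 72 = 1872 N·m
After the gear mesh (25/15): 1872 × 1.6667 = 3120 N·m

3120 N·m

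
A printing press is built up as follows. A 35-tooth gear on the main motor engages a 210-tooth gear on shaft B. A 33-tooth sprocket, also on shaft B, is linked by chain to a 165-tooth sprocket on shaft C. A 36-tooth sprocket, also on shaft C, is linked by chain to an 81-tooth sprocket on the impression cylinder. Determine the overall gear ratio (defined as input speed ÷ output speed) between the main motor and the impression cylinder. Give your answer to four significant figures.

Each stage contributes driven/driver: gear mesh 210/35 = 6, chain 165/33 = 5, chain 81/36 = 2.25.
Overall: 6 × 5 × 2.25 = 67.5.

67.50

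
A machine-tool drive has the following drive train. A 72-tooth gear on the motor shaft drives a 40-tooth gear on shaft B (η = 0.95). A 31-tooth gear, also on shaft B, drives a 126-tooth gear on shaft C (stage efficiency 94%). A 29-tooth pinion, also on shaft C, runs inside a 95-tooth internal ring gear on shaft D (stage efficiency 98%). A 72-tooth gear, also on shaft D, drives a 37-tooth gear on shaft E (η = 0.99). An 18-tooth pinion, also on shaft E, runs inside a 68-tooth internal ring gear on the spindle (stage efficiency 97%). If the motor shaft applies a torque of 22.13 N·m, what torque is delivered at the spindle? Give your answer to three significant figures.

267 N·m

After the gear mesh (40/72): 22.13 × 0.55556 × 0.95 = 11.68 N·m
After the gear mesh (126/31): 11.68 × 4.0645 × 0.94 = 44.624 N·m
After the internal gear (95/29): 44.624 × 3.2759 × 0.98 = 143.26 N·m
After the gear mesh (37/72): 143.26 × 0.51389 × 0.99 = 72.883 N·m
After the internal gear (68/18): 72.883 × 3.7778 × 0.97 = 267.08 N·m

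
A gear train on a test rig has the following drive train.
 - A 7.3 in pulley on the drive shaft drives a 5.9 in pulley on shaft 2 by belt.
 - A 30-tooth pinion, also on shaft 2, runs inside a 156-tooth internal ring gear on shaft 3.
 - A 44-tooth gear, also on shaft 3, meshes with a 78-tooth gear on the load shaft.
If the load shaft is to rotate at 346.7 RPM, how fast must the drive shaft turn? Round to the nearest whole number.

Overall ratio R = 0.80822 × 5.2 × 1.7727 = 7.4503.
Required input speed = output speed × R = 346.7 × 7.4503 = 2583 RPM.

2583 RPM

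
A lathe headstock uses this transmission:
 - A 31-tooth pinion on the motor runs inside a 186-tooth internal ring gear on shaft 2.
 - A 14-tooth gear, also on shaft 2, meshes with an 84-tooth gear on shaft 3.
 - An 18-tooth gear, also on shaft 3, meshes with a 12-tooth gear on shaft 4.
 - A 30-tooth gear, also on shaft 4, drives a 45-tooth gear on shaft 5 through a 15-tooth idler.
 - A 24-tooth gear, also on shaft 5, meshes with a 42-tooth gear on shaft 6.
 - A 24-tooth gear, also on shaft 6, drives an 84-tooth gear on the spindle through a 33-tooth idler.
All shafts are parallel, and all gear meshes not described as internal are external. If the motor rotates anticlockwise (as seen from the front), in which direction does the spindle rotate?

the motor → shaft 2: internal mesh, same direction → CCW.
shaft 2 → shaft 3: external mesh, 1 reversal → CW.
shaft 3 → shaft 4: external mesh, 1 reversal → CCW.
shaft 4 → shaft 5: driver → idler → driven is 2 external meshes, 2 reversals → CCW.
shaft 5 → shaft 6: external mesh, 1 reversal → CW.
shaft 6 → the spindle: driver → idler → driven is 2 external meshes, 2 reversals → CW.
7 reversals in total — an odd number — so the spindle turns opposite to the motor.

clockwise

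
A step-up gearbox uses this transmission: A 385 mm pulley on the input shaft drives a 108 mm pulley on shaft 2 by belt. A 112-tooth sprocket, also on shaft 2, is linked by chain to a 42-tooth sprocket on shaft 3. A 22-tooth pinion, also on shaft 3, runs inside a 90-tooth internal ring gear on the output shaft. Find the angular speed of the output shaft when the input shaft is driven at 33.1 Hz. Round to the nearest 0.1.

76.9 Hz

Belt: ratio = 108/385 = 0.28052, so shaft 2 turns at 33.1 / 0.28052 = 118 Hz.
Chain: ratio = 42/112 = 0.375, so shaft 3 turns at 118 / 0.375 = 314.65 Hz.
Internal gear: ratio = 90/22 = 4.0909, so the output shaft turns at 314.65 / 4.0909 = 76.916 Hz.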